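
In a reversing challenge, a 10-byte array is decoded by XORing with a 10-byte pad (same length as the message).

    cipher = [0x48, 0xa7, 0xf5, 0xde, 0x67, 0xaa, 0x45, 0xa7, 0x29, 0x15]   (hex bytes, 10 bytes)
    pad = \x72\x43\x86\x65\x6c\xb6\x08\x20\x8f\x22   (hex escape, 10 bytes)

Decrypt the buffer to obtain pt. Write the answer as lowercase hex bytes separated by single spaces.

3a e4 73 bb 0b 1c 4d 87 a6 37

XOR is its own inverse, so applying the key byte-wise gives the result directly.
byte 0:  72 xor 114 =  58
byte 1: 167 xor  67 = 228
byte 2: 245 xor 134 = 115
byte 3: 222 xor 101 = 187
byte 4: 103 xor 108 =  11
byte 5: 170 xor 182 =  28
byte 6:  69 xor   8 =  77
byte 7: 167 xor  32 = 135
byte 8:  41 xor 143 = 166
byte 9:  21 xor  34 =  55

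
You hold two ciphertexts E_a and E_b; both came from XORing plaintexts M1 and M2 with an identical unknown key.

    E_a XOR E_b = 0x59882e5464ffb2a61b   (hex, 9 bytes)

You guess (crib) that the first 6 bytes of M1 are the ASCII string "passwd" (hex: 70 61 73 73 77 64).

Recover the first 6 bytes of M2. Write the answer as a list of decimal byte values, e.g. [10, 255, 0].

[41, 233, 93, 39, 19, 155]

Since E_a ⊕ E_b = M1 ⊕ M2, XORing with the guessed M1 bytes yields the corresponding M2 bytes: M2 = (E_a ⊕ E_b) ⊕ M1.
byte 0: 59 ⊕ 70 = 29
byte 1: 88 ⊕ 61 = e9
byte 2: 2e ⊕ 73 = 5d
byte 3: 54 ⊕ 73 = 27
byte 4: 64 ⊕ 77 = 13
byte 5: ff ⊕ 64 = 9b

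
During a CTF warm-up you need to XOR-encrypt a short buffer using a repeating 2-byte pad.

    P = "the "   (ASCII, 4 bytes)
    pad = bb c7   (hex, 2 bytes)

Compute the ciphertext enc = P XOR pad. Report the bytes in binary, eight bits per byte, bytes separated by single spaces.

The 2-byte key repeats, so the effective keystream is bb c7 bb c7.
byte 0: 01110100 ⊕ 10111011 = 11001111
byte 1: 01101000 ⊕ 11000111 = 10101111
byte 2: 01100101 ⊕ 10111011 = 11011110
byte 3: 00100000 ⊕ 11000111 = 11100111

11001111 10101111 11011110 11100111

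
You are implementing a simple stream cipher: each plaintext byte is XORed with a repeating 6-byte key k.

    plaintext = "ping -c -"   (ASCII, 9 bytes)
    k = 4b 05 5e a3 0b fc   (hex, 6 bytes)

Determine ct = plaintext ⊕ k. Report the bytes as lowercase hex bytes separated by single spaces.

The 6-byte key repeats, so the effective keystream is 4b 05 5e a3 0b fc 4b 05 5e.
byte 0: 70 ^ 4b = 3b
byte 1: 69 ^ 05 = 6c
byte 2: 6e ^ 5e = 30
byte 3: 67 ^ a3 = c4
byte 4: 20 ^ 0b = 2b
byte 5: 2d ^ fc = d1
byte 6: 63 ^ 4b = 28
byte 7: 20 ^ 05 = 25
byte 8: 2d ^ 5e = 73

3b 6c 30 c4 2b d1 28 25 73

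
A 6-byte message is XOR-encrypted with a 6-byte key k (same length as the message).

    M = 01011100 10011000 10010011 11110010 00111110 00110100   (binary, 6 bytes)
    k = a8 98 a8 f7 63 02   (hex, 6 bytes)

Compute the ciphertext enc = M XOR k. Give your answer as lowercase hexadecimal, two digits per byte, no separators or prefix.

f4003b055d36

XOR is its own inverse, so applying the key byte-wise gives the result directly.
01011100 ⊕ 10101000 = 11110100
10011000 ⊕ 10011000 = 00000000
10010011 ⊕ 10101000 = 00111011
11110010 ⊕ 11110111 = 00000101
00111110 ⊕ 01100011 = 01011101
00110100 ⊕ 00000010 = 00110110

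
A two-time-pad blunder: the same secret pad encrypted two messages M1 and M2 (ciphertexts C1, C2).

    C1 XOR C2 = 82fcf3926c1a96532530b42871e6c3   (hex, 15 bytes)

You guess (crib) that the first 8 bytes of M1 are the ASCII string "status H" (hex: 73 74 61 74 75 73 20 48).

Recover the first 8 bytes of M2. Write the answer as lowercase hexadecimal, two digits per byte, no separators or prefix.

f18892e61969b61b

Since C1 ⊕ C2 = M1 ⊕ M2, XORing with the guessed M1 bytes yields the corresponding M2 bytes: M2 = (C1 ⊕ C2) ⊕ M1.
byte 0: 10000010 ^ 01110011 = 11110001
byte 1: 11111100 ^ 01110100 = 10001000
byte 2: 11110011 ^ 01100001 = 10010010
byte 3: 10010010 ^ 01110100 = 11100110
byte 4: 01101100 ^ 01110101 = 00011001
byte 5: 00011010 ^ 01110011 = 01101001
byte 6: 10010110 ^ 00100000 = 10110110
byte 7: 01010011 ^ 01001000 = 00011011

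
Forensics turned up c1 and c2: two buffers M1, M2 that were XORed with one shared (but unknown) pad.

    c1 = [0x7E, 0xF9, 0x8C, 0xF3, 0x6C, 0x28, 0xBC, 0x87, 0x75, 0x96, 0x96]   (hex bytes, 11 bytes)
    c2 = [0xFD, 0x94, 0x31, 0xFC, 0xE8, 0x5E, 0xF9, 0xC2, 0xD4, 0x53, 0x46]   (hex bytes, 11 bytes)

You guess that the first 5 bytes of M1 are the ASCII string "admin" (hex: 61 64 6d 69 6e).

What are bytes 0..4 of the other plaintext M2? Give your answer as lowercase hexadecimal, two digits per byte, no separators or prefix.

e209d066ea

First, c1 ⊕ c2 = (M1 ⊕ K) ⊕ (M2 ⊕ K) = M1 ⊕ M2, so the key drops out. Then M2 = (M1 ⊕ M2) ⊕ M1 over the first 5 bytes.
byte 0: (7e xor fd) xor 61 = 83 xor 61 = e2
byte 1: (f9 xor 94) xor 64 = 6d xor 64 = 09
byte 2: (8c xor 31) xor 6d = bd xor 6d = d0
byte 3: (f3 xor fc) xor 69 = 0f xor 69 = 66
byte 4: (6c xor e8) xor 6e = 84 xor 6e = ea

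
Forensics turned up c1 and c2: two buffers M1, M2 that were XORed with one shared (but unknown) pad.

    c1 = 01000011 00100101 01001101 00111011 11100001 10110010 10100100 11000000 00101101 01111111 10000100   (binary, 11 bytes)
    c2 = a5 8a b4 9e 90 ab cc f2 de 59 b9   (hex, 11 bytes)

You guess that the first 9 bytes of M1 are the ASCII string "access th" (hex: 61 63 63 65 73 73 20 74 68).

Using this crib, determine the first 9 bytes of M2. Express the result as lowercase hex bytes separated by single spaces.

87 cc 9a c0 02 6a 48 46 9b

First, c1 ⊕ c2 = (M1 ⊕ K) ⊕ (M2 ⊕ K) = M1 ⊕ M2, so the key drops out. Then M2 = (M1 ⊕ M2) ⊕ M1 over the first 9 bytes.
byte 0: (43 XOR a5) XOR 61 = e6 XOR 61 = 87
byte 1: (25 XOR 8a) XOR 63 = af XOR 63 = cc
byte 2: (4d XOR b4) XOR 63 = f9 XOR 63 = 9a
byte 3: (3b XOR 9e) XOR 65 = a5 XOR 65 = c0
byte 4: (e1 XOR 90) XOR 73 = 71 XOR 73 = 02
byte 5: (b2 XOR ab) XOR 73 = 19 XOR 73 = 6a
byte 6: (a4 XOR cc) XOR 20 = 68 XOR 20 = 48
byte 7: (c0 XOR f2) XOR 74 = 32 XOR 74 = 46
byte 8: (2d XOR de) XOR 68 = f3 XOR 68 = 9b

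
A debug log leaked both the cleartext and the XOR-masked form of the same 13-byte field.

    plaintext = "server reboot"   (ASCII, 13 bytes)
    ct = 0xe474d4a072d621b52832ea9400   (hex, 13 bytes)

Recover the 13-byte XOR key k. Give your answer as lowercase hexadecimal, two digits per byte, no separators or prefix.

Since ct = plaintext ⊕ k, XORing both sides with plaintext gives k = plaintext ⊕ ct.
73 ⊕ e4 = 97
65 ⊕ 74 = 11
72 ⊕ d4 = a6
76 ⊕ a0 = d6
65 ⊕ 72 = 17
72 ⊕ d6 = a4
20 ⊕ 21 = 01
72 ⊕ b5 = c7
65 ⊕ 28 = 4d
62 ⊕ 32 = 50
6f ⊕ ea = 85
6f ⊕ 94 = fb
74 ⊕ 00 = 74

9711a6d617a401c74d5085fb74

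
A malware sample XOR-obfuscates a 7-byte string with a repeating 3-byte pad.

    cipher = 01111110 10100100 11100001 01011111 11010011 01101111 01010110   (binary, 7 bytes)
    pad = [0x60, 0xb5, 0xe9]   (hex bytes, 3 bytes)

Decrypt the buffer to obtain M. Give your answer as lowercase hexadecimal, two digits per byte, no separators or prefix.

The 3-byte key repeats, so the effective keystream is 60 b5 e9 60 b5 e9 60.
byte 0: 7e ⊕ 60 = 1e
byte 1: a4 ⊕ b5 = 11
byte 2: e1 ⊕ e9 = 08
byte 3: 5f ⊕ 60 = 3f
byte 4: d3 ⊕ b5 = 66
byte 5: 6f ⊕ e9 = 86
byte 6: 56 ⊕ 60 = 36

1e11083f668636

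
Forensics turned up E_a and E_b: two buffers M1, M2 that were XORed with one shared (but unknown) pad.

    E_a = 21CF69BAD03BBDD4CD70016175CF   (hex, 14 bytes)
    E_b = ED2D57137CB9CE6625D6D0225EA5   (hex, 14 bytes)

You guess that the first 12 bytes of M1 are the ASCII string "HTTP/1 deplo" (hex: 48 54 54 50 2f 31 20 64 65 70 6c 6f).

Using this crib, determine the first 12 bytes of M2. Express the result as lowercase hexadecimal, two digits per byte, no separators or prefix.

First, E_a ⊕ E_b = (M1 ⊕ K) ⊕ (M2 ⊕ K) = M1 ⊕ M2, so the key drops out. Then M2 = (M1 ⊕ M2) ⊕ M1 over the first 12 bytes.
byte 0: (21 xor ed) xor 48 = cc xor 48 = 84
byte 1: (cf xor 2d) xor 54 = e2 xor 54 = b6
byte 2: (69 xor 57) xor 54 = 3e xor 54 = 6a
byte 3: (ba xor 13) xor 50 = a9 xor 50 = f9
byte 4: (d0 xor 7c) xor 2f = ac xor 2f = 83
byte 5: (3b xor b9) xor 31 = 82 xor 31 = b3
byte 6: (bd xor ce) xor 20 = 73 xor 20 = 53
byte 7: (d4 xor 66) xor 64 = b2 xor 64 = d6
byte 8: (cd xor 25) xor 65 = e8 xor 65 = 8d
byte 9: (70 xor d6) xor 70 = a6 xor 70 = d6
byte 10: (01 xor d0) xor 6c = d1 xor 6c = bd
byte 11: (61 xor 22) xor 6f = 43 xor 6f = 2c

84b66af983b353d68dd6bd2c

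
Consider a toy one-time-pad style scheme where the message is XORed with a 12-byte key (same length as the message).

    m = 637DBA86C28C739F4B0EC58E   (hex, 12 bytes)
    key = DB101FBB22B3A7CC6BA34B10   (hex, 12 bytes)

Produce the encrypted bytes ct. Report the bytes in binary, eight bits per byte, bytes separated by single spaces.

63 ⊕ db = b8
7d ⊕ 10 = 6d
ba ⊕ 1f = a5
86 ⊕ bb = 3d
c2 ⊕ 22 = e0
8c ⊕ b3 = 3f
73 ⊕ a7 = d4
9f ⊕ cc = 53
4b ⊕ 6b = 20
0e ⊕ a3 = ad
c5 ⊕ 4b = 8e
8e ⊕ 10 = 9e

10111000 01101101 10100101 00111101 11100000 00111111 11010100 01010011 00100000 10101101 10001110 10011110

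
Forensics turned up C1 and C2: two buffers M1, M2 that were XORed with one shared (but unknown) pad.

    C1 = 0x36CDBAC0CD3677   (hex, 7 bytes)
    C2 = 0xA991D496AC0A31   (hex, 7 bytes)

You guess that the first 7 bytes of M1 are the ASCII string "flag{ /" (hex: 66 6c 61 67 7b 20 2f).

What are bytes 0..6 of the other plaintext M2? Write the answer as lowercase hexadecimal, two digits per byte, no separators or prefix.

First, C1 ⊕ C2 = (M1 ⊕ K) ⊕ (M2 ⊕ K) = M1 ⊕ M2, so the key drops out. Then M2 = (M1 ⊕ M2) ⊕ M1 over the first 7 bytes.
byte 0: (36 ^ a9) ^ 66 = 9f ^ 66 = f9
byte 1: (cd ^ 91) ^ 6c = 5c ^ 6c = 30
byte 2: (ba ^ d4) ^ 61 = 6e ^ 61 = 0f
byte 3: (c0 ^ 96) ^ 67 = 56 ^ 67 = 31
byte 4: (cd ^ ac) ^ 7b = 61 ^ 7b = 1a
byte 5: (36 ^ 0a) ^ 20 = 3c ^ 20 = 1c
byte 6: (77 ^ 31) ^ 2f = 46 ^ 2f = 69

f9300f311a1c69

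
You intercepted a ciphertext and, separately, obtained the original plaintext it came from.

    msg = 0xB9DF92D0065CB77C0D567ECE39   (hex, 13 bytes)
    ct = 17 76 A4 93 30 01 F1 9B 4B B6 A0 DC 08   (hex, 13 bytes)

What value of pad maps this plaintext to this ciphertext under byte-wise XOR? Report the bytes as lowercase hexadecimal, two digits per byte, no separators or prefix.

aea93643365d46e746e0de1231

Since ct = msg ⊕ pad, XORing both sides with msg gives pad = msg ⊕ ct.
10111001 ⊕ 00010111 = 10101110
11011111 ⊕ 01110110 = 10101001
10010010 ⊕ 10100100 = 00110110
11010000 ⊕ 10010011 = 01000011
00000110 ⊕ 00110000 = 00110110
01011100 ⊕ 00000001 = 01011101
10110111 ⊕ 11110001 = 01000110
01111100 ⊕ 10011011 = 11100111
00001101 ⊕ 01001011 = 01000110
01010110 ⊕ 10110110 = 11100000
01111110 ⊕ 10100000 = 11011110
11001110 ⊕ 11011100 = 00010010
00111001 ⊕ 00001000 = 00110001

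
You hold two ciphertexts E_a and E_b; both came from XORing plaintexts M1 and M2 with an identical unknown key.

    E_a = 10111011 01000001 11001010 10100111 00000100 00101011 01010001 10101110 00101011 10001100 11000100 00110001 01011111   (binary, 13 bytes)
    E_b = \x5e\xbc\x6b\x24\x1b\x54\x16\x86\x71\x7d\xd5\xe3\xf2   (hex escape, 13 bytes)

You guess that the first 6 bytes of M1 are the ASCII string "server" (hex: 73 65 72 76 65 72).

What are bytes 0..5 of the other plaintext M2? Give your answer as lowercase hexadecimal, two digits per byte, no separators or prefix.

First, E_a ⊕ E_b = (M1 ⊕ K) ⊕ (M2 ⊕ K) = M1 ⊕ M2, so the key drops out. Then M2 = (M1 ⊕ M2) ⊕ M1 over the first 6 bytes.
byte 0: (bb ⊕ 5e) ⊕ 73 = e5 ⊕ 73 = 96
byte 1: (41 ⊕ bc) ⊕ 65 = fd ⊕ 65 = 98
byte 2: (ca ⊕ 6b) ⊕ 72 = a1 ⊕ 72 = d3
byte 3: (a7 ⊕ 24) ⊕ 76 = 83 ⊕ 76 = f5
byte 4: (04 ⊕ 1b) ⊕ 65 = 1f ⊕ 65 = 7a
byte 5: (2b ⊕ 54) ⊕ 72 = 7f ⊕ 72 = 0d

9698d3f57a0d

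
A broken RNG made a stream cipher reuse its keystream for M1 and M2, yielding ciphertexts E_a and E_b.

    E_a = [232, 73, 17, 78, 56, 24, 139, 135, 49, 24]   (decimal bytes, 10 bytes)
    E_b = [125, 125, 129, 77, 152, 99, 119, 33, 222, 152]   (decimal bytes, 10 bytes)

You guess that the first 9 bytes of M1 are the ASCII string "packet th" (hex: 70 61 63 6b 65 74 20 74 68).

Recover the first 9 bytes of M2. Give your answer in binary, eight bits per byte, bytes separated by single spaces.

11100101 01010101 11110011 01101000 11000101 00001111 11011100 11010010 10000111

First, E_a ⊕ E_b = (M1 ⊕ K) ⊕ (M2 ⊕ K) = M1 ⊕ M2, so the key drops out. Then M2 = (M1 ⊕ M2) ⊕ M1 over the first 9 bytes.
byte 0: (e8 ^ 7d) ^ 70 = 95 ^ 70 = e5
byte 1: (49 ^ 7d) ^ 61 = 34 ^ 61 = 55
byte 2: (11 ^ 81) ^ 63 = 90 ^ 63 = f3
byte 3: (4e ^ 4d) ^ 6b = 03 ^ 6b = 68
byte 4: (38 ^ 98) ^ 65 = a0 ^ 65 = c5
byte 5: (18 ^ 63) ^ 74 = 7b ^ 74 = 0f
byte 6: (8b ^ 77) ^ 20 = fc ^ 20 = dc
byte 7: (87 ^ 21) ^ 74 = a6 ^ 74 = d2
byte 8: (31 ^ de) ^ 68 = ef ^ 68 = 87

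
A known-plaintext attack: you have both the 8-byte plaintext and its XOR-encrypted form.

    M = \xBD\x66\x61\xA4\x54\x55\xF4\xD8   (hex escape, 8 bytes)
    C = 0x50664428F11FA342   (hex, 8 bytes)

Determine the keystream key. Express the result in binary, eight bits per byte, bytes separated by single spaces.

11101101 00000000 00100101 10001100 10100101 01001010 01010111 10011010

Since C = M ⊕ key, XORing both sides with M gives key = M ⊕ C.
byte 0: 189 ⊕  80 = 237
byte 1: 102 ⊕ 102 =   0
byte 2:  97 ⊕  68 =  37
byte 3: 164 ⊕  40 = 140
byte 4:  84 ⊕ 241 = 165
byte 5:  85 ⊕  31 =  74
byte 6: 244 ⊕ 163 =  87
byte 7: 216 ⊕  66 = 154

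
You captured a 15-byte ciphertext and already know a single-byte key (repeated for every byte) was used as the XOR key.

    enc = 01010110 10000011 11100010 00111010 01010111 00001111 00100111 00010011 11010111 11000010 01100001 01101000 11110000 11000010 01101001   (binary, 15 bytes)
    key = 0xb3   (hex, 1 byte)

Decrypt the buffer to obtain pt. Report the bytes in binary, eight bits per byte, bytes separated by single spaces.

The 1-byte key repeats, so the effective keystream is b3 b3 b3 b3 b3 b3 b3 b3 b3 b3 b3 b3 b3 b3 b3.
byte 0: 56 XOR b3 = e5
byte 1: 83 XOR b3 = 30
byte 2: e2 XOR b3 = 51
byte 3: 3a XOR b3 = 89
byte 4: 57 XOR b3 = e4
byte 5: 0f XOR b3 = bc
byte 6: 27 XOR b3 = 94
byte 7: 13 XOR b3 = a0
byte 8: d7 XOR b3 = 64
byte 9: c2 XOR b3 = 71
byte 10: 61 XOR b3 = d2
byte 11: 68 XOR b3 = db
byte 12: f0 XOR b3 = 43
byte 13: c2 XOR b3 = 71
byte 14: 69 XOR b3 = da

11100101 00110000 01010001 10001001 11100100 10111100 10010100 10100000 01100100 01110001 11010010 11011011 01000011 01110001 11011010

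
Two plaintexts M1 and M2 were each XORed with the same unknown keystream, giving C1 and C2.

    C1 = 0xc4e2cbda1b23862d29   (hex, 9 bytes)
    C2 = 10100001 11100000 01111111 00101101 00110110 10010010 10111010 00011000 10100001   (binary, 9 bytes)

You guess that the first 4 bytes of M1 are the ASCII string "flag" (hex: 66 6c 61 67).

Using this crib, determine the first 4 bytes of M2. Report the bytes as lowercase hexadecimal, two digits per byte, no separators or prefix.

First, C1 ⊕ C2 = (M1 ⊕ K) ⊕ (M2 ⊕ K) = M1 ⊕ M2, so the key drops out. Then M2 = (M1 ⊕ M2) ⊕ M1 over the first 4 bytes.
byte 0: (c4 ⊕ a1) ⊕ 66 = 65 ⊕ 66 = 03
byte 1: (e2 ⊕ e0) ⊕ 6c = 02 ⊕ 6c = 6e
byte 2: (cb ⊕ 7f) ⊕ 61 = b4 ⊕ 61 = d5
byte 3: (da ⊕ 2d) ⊕ 67 = f7 ⊕ 67 = 90

036ed590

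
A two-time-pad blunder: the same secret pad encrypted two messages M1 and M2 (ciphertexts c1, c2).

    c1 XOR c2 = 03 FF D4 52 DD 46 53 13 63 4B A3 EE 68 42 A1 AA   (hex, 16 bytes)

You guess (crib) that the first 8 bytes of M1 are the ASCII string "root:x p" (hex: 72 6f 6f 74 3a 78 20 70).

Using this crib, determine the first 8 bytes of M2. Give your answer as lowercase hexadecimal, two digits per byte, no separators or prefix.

7190bb26e73e7363

Since c1 ⊕ c2 = M1 ⊕ M2, XORing with the guessed M1 bytes yields the corresponding M2 bytes: M2 = (c1 ⊕ c2) ⊕ M1.
byte 0: 03 xor 72 = 71
byte 1: ff xor 6f = 90
byte 2: d4 xor 6f = bb
byte 3: 52 xor 74 = 26
byte 4: dd xor 3a = e7
byte 5: 46 xor 78 = 3e
byte 6: 53 xor 20 = 73
byte 7: 13 xor 70 = 63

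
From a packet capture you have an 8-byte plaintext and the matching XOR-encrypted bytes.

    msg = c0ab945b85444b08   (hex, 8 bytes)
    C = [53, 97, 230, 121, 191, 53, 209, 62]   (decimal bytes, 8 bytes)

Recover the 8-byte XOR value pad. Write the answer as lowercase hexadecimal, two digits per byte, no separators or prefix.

Since C = msg ⊕ pad, XORing both sides with msg gives pad = msg ⊕ C.
192 XOR  53 = 245
171 XOR  97 = 202
148 XOR 230 = 114
 91 XOR 121 =  34
133 XOR 191 =  58
 68 XOR  53 = 113
 75 XOR 209 = 154
  8 XOR  62 =  54

f5ca72223a719a36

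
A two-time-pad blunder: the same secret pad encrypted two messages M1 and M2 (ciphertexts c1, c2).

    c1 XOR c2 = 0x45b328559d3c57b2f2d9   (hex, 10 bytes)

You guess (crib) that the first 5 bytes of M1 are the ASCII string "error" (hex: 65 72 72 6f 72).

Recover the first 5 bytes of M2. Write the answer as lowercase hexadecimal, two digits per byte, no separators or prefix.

Since c1 ⊕ c2 = M1 ⊕ M2, XORing with the guessed M1 bytes yields the corresponding M2 bytes: M2 = (c1 ⊕ c2) ⊕ M1.
01000101 ⊕ 01100101 = 00100000
10110011 ⊕ 01110010 = 11000001
00101000 ⊕ 01110010 = 01011010
01010101 ⊕ 01101111 = 00111010
10011101 ⊕ 01110010 = 11101111

20c15a3aef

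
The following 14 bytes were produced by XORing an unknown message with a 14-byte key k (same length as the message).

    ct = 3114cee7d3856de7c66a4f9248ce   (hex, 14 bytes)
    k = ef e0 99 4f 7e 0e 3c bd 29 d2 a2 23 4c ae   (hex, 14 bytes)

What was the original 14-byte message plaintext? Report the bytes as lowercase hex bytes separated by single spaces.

de f4 57 a8 ad 8b 51 5a ef b8 ed b1 04 60

31 XOR ef = de
14 XOR e0 = f4
ce XOR 99 = 57
e7 XOR 4f = a8
d3 XOR 7e = ad
85 XOR 0e = 8b
6d XOR 3c = 51
e7 XOR bd = 5a
c6 XOR 29 = ef
6a XOR d2 = b8
4f XOR a2 = ed
92 XOR 23 = b1
48 XOR 4c = 04
ce XOR ae = 60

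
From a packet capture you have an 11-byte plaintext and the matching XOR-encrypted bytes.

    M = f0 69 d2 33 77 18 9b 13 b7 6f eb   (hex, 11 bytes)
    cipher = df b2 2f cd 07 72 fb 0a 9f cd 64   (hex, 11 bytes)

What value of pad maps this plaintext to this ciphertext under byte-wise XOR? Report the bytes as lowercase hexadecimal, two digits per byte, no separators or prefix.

Since cipher = M ⊕ pad, XORing both sides with M gives pad = M ⊕ cipher.
byte 0: 240 ^ 223 =  47
byte 1: 105 ^ 178 = 219
byte 2: 210 ^  47 = 253
byte 3:  51 ^ 205 = 254
byte 4: 119 ^   7 = 112
byte 5:  24 ^ 114 = 106
byte 6: 155 ^ 251 =  96
byte 7:  19 ^  10 =  25
byte 8: 183 ^ 159 =  40
byte 9: 111 ^ 205 = 162
byte 10: 235 ^ 100 = 143

2fdbfdfe706a601928a28f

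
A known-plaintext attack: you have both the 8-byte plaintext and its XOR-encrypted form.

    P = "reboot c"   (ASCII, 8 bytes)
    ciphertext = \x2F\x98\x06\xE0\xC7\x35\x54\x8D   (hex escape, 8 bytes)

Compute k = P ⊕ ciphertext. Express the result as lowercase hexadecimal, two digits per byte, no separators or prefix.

5dfd648fa84174ee

Since ciphertext = P ⊕ k, XORing both sides with P gives k = P ⊕ ciphertext.
72 XOR 2f = 5d
65 XOR 98 = fd
62 XOR 06 = 64
6f XOR e0 = 8f
6f XOR c7 = a8
74 XOR 35 = 41
20 XOR 54 = 74
63 XOR 8d = ee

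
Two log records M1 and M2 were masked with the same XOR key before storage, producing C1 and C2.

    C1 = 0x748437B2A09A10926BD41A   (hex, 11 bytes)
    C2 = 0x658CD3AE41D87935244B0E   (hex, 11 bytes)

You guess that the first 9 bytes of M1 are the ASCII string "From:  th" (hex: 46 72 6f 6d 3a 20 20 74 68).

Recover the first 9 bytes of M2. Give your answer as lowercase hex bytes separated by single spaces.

57 7a 8b 71 db 62 49 d3 27

First, C1 ⊕ C2 = (M1 ⊕ K) ⊕ (M2 ⊕ K) = M1 ⊕ M2, so the key drops out. Then M2 = (M1 ⊕ M2) ⊕ M1 over the first 9 bytes.
byte 0: (74 xor 65) xor 46 = 11 xor 46 = 57
byte 1: (84 xor 8c) xor 72 = 08 xor 72 = 7a
byte 2: (37 xor d3) xor 6f = e4 xor 6f = 8b
byte 3: (b2 xor ae) xor 6d = 1c xor 6d = 71
byte 4: (a0 xor 41) xor 3a = e1 xor 3a = db
byte 5: (9a xor d8) xor 20 = 42 xor 20 = 62
byte 6: (10 xor 79) xor 20 = 69 xor 20 = 49
byte 7: (92 xor 35) xor 74 = a7 xor 74 = d3
byte 8: (6b xor 24) xor 68 = 4f xor 68 = 27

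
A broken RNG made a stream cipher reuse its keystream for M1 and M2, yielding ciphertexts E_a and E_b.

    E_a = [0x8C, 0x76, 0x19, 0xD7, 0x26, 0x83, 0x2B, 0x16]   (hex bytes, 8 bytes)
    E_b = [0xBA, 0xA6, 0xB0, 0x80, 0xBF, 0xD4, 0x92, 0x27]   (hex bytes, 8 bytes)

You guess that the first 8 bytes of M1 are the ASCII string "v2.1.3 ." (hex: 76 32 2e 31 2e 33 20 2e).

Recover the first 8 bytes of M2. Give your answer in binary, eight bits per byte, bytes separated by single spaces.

01000000 11100010 10000111 01100110 10110111 01100100 10011001 00011111

First, E_a ⊕ E_b = (M1 ⊕ K) ⊕ (M2 ⊕ K) = M1 ⊕ M2, so the key drops out. Then M2 = (M1 ⊕ M2) ⊕ M1 over the first 8 bytes.
byte 0: (8c xor ba) xor 76 = 36 xor 76 = 40
byte 1: (76 xor a6) xor 32 = d0 xor 32 = e2
byte 2: (19 xor b0) xor 2e = a9 xor 2e = 87
byte 3: (d7 xor 80) xor 31 = 57 xor 31 = 66
byte 4: (26 xor bf) xor 2e = 99 xor 2e = b7
byte 5: (83 xor d4) xor 33 = 57 xor 33 = 64
byte 6: (2b xor 92) xor 20 = b9 xor 20 = 99
byte 7: (16 xor 27) xor 2e = 31 xor 2e = 1f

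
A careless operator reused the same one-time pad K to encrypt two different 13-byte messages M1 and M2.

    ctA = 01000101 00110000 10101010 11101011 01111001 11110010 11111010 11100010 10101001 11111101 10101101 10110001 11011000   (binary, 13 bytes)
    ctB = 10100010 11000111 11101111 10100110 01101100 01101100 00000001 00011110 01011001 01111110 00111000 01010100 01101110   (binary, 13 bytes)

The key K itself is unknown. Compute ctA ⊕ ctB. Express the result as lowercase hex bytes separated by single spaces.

e7 f7 45 4d 15 9e fb fc f0 83 95 e5 b6

ctA ⊕ ctB = (M1 ⊕ K) ⊕ (M2 ⊕ K) = M1 ⊕ M2 — the shared key cancels under XOR.
45 xor a2 = e7
30 xor c7 = f7
aa xor ef = 45
eb xor a6 = 4d
79 xor 6c = 15
f2 xor 6c = 9e
fa xor 01 = fb
e2 xor 1e = fc
a9 xor 59 = f0
fd xor 7e = 83
ad xor 38 = 95
b1 xor 54 = e5
d8 xor 6e = b6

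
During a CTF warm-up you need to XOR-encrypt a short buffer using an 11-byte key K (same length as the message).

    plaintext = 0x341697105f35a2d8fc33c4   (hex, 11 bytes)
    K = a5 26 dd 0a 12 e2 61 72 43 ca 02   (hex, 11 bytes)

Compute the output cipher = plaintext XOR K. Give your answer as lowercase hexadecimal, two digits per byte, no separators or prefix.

91304a1a4dd7c3aabff9c6

XOR is its own inverse, so applying the key byte-wise gives the result directly.
 52 ⊕ 165 = 145
 22 ⊕  38 =  48
151 ⊕ 221 =  74
 16 ⊕  10 =  26
 95 ⊕  18 =  77
 53 ⊕ 226 = 215
162 ⊕  97 = 195
216 ⊕ 114 = 170
252 ⊕  67 = 191
 51 ⊕ 202 = 249
196 ⊕   2 = 198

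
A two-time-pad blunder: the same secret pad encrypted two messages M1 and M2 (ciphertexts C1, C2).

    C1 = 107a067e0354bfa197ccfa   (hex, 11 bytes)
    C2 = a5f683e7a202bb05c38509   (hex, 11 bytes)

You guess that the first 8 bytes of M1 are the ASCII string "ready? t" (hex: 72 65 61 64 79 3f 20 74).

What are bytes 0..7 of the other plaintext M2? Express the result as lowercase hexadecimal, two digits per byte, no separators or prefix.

c7e9e4fdd86924d0

First, C1 ⊕ C2 = (M1 ⊕ K) ⊕ (M2 ⊕ K) = M1 ⊕ M2, so the key drops out. Then M2 = (M1 ⊕ M2) ⊕ M1 over the first 8 bytes.
byte 0: (10 ⊕ a5) ⊕ 72 = b5 ⊕ 72 = c7
byte 1: (7a ⊕ f6) ⊕ 65 = 8c ⊕ 65 = e9
byte 2: (06 ⊕ 83) ⊕ 61 = 85 ⊕ 61 = e4
byte 3: (7e ⊕ e7) ⊕ 64 = 99 ⊕ 64 = fd
byte 4: (03 ⊕ a2) ⊕ 79 = a1 ⊕ 79 = d8
byte 5: (54 ⊕ 02) ⊕ 3f = 56 ⊕ 3f = 69
byte 6: (bf ⊕ bb) ⊕ 20 = 04 ⊕ 20 = 24
byte 7: (a1 ⊕ 05) ⊕ 74 = a4 ⊕ 74 = d0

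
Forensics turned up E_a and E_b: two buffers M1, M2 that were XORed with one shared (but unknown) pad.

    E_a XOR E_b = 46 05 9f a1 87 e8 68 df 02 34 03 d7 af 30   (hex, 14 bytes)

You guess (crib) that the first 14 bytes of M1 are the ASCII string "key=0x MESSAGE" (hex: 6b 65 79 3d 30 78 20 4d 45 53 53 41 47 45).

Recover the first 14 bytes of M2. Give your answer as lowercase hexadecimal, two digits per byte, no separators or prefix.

Since E_a ⊕ E_b = M1 ⊕ M2, XORing with the guessed M1 bytes yields the corresponding M2 bytes: M2 = (E_a ⊕ E_b) ⊕ M1.
byte 0: 46 ^ 6b = 2d
byte 1: 05 ^ 65 = 60
byte 2: 9f ^ 79 = e6
byte 3: a1 ^ 3d = 9c
byte 4: 87 ^ 30 = b7
byte 5: e8 ^ 78 = 90
byte 6: 68 ^ 20 = 48
byte 7: df ^ 4d = 92
byte 8: 02 ^ 45 = 47
byte 9: 34 ^ 53 = 67
byte 10: 03 ^ 53 = 50
byte 11: d7 ^ 41 = 96
byte 12: af ^ 47 = e8
byte 13: 30 ^ 45 = 75

2d60e69cb790489247675096e875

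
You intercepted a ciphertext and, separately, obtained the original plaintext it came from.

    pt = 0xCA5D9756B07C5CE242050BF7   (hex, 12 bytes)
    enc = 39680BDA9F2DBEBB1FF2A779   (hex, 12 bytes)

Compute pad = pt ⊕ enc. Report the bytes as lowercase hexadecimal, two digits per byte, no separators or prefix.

Since enc = pt ⊕ pad, XORing both sides with pt gives pad = pt ⊕ enc.
byte 0: 11001010 xor 00111001 = 11110011
byte 1: 01011101 xor 01101000 = 00110101
byte 2: 10010111 xor 00001011 = 10011100
byte 3: 01010110 xor 11011010 = 10001100
byte 4: 10110000 xor 10011111 = 00101111
byte 5: 01111100 xor 00101101 = 01010001
byte 6: 01011100 xor 10111110 = 11100010
byte 7: 11100010 xor 10111011 = 01011001
byte 8: 01000010 xor 00011111 = 01011101
byte 9: 00000101 xor 11110010 = 11110111
byte 10: 00001011 xor 10100111 = 10101100
byte 11: 11110111 xor 01111001 = 10001110

f3359c8c2f51e2595df7ac8e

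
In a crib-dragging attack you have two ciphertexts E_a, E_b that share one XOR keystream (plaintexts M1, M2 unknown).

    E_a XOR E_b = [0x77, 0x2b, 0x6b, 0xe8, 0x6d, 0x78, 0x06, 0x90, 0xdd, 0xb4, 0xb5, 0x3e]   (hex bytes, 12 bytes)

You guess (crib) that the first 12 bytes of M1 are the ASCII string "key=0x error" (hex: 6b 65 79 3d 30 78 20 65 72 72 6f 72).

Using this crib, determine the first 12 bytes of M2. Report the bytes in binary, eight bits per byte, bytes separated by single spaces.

Since E_a ⊕ E_b = M1 ⊕ M2, XORing with the guessed M1 bytes yields the corresponding M2 bytes: M2 = (E_a ⊕ E_b) ⊕ M1.
byte 0: 119 ⊕ 107 =  28
byte 1:  43 ⊕ 101 =  78
byte 2: 107 ⊕ 121 =  18
byte 3: 232 ⊕  61 = 213
byte 4: 109 ⊕  48 =  93
byte 5: 120 ⊕ 120 =   0
byte 6:   6 ⊕  32 =  38
byte 7: 144 ⊕ 101 = 245
byte 8: 221 ⊕ 114 = 175
byte 9: 180 ⊕ 114 = 198
byte 10: 181 ⊕ 111 = 218
byte 11:  62 ⊕ 114 =  76

00011100 01001110 00010010 11010101 01011101 00000000 00100110 11110101 10101111 11000110 11011010 01001100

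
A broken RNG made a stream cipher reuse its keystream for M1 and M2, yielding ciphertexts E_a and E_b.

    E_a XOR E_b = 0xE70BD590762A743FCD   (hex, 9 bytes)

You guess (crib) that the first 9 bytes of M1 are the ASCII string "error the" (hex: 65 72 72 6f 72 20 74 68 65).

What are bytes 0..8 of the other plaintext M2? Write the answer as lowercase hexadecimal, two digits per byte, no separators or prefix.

Since E_a ⊕ E_b = M1 ⊕ M2, XORing with the guessed M1 bytes yields the corresponding M2 bytes: M2 = (E_a ⊕ E_b) ⊕ M1.
byte 0: e7 ^ 65 = 82
byte 1: 0b ^ 72 = 79
byte 2: d5 ^ 72 = a7
byte 3: 90 ^ 6f = ff
byte 4: 76 ^ 72 = 04
byte 5: 2a ^ 20 = 0a
byte 6: 74 ^ 74 = 00
byte 7: 3f ^ 68 = 57
byte 8: cd ^ 65 = a8

8279a7ff040a0057a8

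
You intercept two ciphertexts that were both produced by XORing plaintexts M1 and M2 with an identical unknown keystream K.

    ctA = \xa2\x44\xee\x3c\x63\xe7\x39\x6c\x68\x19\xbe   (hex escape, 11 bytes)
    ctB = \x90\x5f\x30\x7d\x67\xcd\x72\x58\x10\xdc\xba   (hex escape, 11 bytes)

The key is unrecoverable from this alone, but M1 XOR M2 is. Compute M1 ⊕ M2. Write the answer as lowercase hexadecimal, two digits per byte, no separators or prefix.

ctA ⊕ ctB = (M1 ⊕ K) ⊕ (M2 ⊕ K) = M1 ⊕ M2 — the shared key cancels under XOR.
162 XOR 144 =  50
 68 XOR  95 =  27
238 XOR  48 = 222
 60 XOR 125 =  65
 99 XOR 103 =   4
231 XOR 205 =  42
 57 XOR 114 =  75
108 XOR  88 =  52
104 XOR  16 = 120
 25 XOR 220 = 197
190 XOR 186 =   4

321bde41042a4b3478c504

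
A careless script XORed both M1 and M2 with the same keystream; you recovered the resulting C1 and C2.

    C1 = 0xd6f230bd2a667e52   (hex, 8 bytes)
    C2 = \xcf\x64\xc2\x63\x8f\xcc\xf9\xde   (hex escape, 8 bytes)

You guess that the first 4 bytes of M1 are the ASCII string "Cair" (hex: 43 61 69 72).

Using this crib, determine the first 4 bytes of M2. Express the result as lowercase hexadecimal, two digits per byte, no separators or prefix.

5af79bac

First, C1 ⊕ C2 = (M1 ⊕ K) ⊕ (M2 ⊕ K) = M1 ⊕ M2, so the key drops out. Then M2 = (M1 ⊕ M2) ⊕ M1 over the first 4 bytes.
byte 0: (d6 xor cf) xor 43 = 19 xor 43 = 5a
byte 1: (f2 xor 64) xor 61 = 96 xor 61 = f7
byte 2: (30 xor c2) xor 69 = f2 xor 69 = 9b
byte 3: (bd xor 63) xor 72 = de xor 72 = ac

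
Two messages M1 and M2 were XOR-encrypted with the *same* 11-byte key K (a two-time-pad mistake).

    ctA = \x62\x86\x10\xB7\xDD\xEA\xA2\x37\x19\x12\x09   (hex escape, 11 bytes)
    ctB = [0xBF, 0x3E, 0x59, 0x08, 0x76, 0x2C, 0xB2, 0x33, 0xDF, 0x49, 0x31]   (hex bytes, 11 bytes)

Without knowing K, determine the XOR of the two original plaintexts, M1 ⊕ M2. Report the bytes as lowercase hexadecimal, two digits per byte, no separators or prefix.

ddb849bfabc61004c65b38

ctA ⊕ ctB = (M1 ⊕ K) ⊕ (M2 ⊕ K) = M1 ⊕ M2 — the shared key cancels under XOR.
 98 XOR 191 = 221
134 XOR  62 = 184
 16 XOR  89 =  73
183 XOR   8 = 191
221 XOR 118 = 171
234 XOR  44 = 198
162 XOR 178 =  16
 55 XOR  51 =   4
 25 XOR 223 = 198
 18 XOR  73 =  91
  9 XOR  49 =  56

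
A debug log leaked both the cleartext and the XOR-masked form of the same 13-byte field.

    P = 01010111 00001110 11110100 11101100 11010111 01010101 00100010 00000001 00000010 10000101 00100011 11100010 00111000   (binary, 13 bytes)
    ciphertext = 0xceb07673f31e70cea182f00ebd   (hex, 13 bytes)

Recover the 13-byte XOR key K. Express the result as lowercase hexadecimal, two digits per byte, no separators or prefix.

Since ciphertext = P ⊕ K, XORing both sides with P gives K = P ⊕ ciphertext.
byte 0: 57 xor ce = 99
byte 1: 0e xor b0 = be
byte 2: f4 xor 76 = 82
byte 3: ec xor 73 = 9f
byte 4: d7 xor f3 = 24
byte 5: 55 xor 1e = 4b
byte 6: 22 xor 70 = 52
byte 7: 01 xor ce = cf
byte 8: 02 xor a1 = a3
byte 9: 85 xor 82 = 07
byte 10: 23 xor f0 = d3
byte 11: e2 xor 0e = ec
byte 12: 38 xor bd = 85

99be829f244b52cfa307d3ec85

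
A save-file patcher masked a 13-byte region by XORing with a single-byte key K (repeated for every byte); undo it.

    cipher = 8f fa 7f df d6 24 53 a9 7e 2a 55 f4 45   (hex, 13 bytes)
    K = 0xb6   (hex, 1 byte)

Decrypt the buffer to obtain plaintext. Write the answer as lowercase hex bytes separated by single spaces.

The 1-byte key repeats, so the effective keystream is b6 b6 b6 b6 b6 b6 b6 b6 b6 b6 b6 b6 b6.
byte 0: 8f XOR b6 = 39
byte 1: fa XOR b6 = 4c
byte 2: 7f XOR b6 = c9
byte 3: df XOR b6 = 69
byte 4: d6 XOR b6 = 60
byte 5: 24 XOR b6 = 92
byte 6: 53 XOR b6 = e5
byte 7: a9 XOR b6 = 1f
byte 8: 7e XOR b6 = c8
byte 9: 2a XOR b6 = 9c
byte 10: 55 XOR b6 = e3
byte 11: f4 XOR b6 = 42
byte 12: 45 XOR b6 = f3

39 4c c9 69 60 92 e5 1f c8 9c e3 42 f3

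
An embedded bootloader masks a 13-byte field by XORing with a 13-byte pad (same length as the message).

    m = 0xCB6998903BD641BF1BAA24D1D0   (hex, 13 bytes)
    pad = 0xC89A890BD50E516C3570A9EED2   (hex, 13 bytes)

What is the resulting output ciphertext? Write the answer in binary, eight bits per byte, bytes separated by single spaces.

00000011 11110011 00010001 10011011 11101110 11011000 00010000 11010011 00101110 11011010 10001101 00111111 00000010

byte 0: cb xor c8 = 03
byte 1: 69 xor 9a = f3
byte 2: 98 xor 89 = 11
byte 3: 90 xor 0b = 9b
byte 4: 3b xor d5 = ee
byte 5: d6 xor 0e = d8
byte 6: 41 xor 51 = 10
byte 7: bf xor 6c = d3
byte 8: 1b xor 35 = 2e
byte 9: aa xor 70 = da
byte 10: 24 xor a9 = 8d
byte 11: d1 xor ee = 3f
byte 12: d0 xor d2 = 02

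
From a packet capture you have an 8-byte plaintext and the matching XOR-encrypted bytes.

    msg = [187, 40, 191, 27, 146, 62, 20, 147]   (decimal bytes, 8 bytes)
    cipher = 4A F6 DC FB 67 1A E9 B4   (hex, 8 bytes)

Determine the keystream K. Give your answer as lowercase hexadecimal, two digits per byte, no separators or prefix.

Since cipher = msg ⊕ K, XORing both sides with msg gives K = msg ⊕ cipher.
bb ^ 4a = f1
28 ^ f6 = de
bf ^ dc = 63
1b ^ fb = e0
92 ^ 67 = f5
3e ^ 1a = 24
14 ^ e9 = fd
93 ^ b4 = 27

f1de63e0f524fd27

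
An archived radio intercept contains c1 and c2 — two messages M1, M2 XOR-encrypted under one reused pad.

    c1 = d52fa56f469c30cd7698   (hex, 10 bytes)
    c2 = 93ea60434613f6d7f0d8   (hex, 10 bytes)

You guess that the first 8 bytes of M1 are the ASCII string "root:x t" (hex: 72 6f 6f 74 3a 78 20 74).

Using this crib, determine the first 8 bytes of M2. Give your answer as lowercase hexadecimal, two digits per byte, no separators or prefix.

First, c1 ⊕ c2 = (M1 ⊕ K) ⊕ (M2 ⊕ K) = M1 ⊕ M2, so the key drops out. Then M2 = (M1 ⊕ M2) ⊕ M1 over the first 8 bytes.
byte 0: (d5 xor 93) xor 72 = 46 xor 72 = 34
byte 1: (2f xor ea) xor 6f = c5 xor 6f = aa
byte 2: (a5 xor 60) xor 6f = c5 xor 6f = aa
byte 3: (6f xor 43) xor 74 = 2c xor 74 = 58
byte 4: (46 xor 46) xor 3a = 00 xor 3a = 3a
byte 5: (9c xor 13) xor 78 = 8f xor 78 = f7
byte 6: (30 xor f6) xor 20 = c6 xor 20 = e6
byte 7: (cd xor d7) xor 74 = 1a xor 74 = 6e

34aaaa583af7e66e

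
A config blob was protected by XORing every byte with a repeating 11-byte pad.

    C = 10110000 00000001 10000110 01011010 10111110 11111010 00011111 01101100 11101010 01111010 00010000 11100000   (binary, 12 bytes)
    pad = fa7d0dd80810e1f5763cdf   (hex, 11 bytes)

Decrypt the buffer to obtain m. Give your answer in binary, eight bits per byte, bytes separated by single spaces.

01001010 01111100 10001011 10000010 10110110 11101010 11111110 10011001 10011100 01000110 11001111 00011010

The 11-byte key repeats, so the effective keystream is fa 7d 0d d8 08 10 e1 f5 76 3c df fa.
byte 0: b0 XOR fa = 4a
byte 1: 01 XOR 7d = 7c
byte 2: 86 XOR 0d = 8b
byte 3: 5a XOR d8 = 82
byte 4: be XOR 08 = b6
byte 5: fa XOR 10 = ea
byte 6: 1f XOR e1 = fe
byte 7: 6c XOR f5 = 99
byte 8: ea XOR 76 = 9c
byte 9: 7a XOR 3c = 46
byte 10: 10 XOR df = cf
byte 11: e0 XOR fa = 1a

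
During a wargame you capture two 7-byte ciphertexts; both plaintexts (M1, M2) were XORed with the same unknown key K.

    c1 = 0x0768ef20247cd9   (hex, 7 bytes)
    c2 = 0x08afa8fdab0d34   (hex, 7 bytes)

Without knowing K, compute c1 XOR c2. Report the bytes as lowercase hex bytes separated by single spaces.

c1 ⊕ c2 = (M1 ⊕ K) ⊕ (M2 ⊕ K) = M1 ⊕ M2 — the shared key cancels under XOR.
  7 ⊕   8 =  15
104 ⊕ 175 = 199
239 ⊕ 168 =  71
 32 ⊕ 253 = 221
 36 ⊕ 171 = 143
124 ⊕  13 = 113
217 ⊕  52 = 237

0f c7 47 dd 8f 71 ed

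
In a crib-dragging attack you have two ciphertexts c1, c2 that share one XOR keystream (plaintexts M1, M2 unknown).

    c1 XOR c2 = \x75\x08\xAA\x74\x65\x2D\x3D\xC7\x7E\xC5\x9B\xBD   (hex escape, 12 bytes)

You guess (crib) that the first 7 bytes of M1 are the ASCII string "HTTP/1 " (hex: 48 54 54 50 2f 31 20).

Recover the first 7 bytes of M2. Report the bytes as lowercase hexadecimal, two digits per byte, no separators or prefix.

3d5cfe244a1c1d

Since c1 ⊕ c2 = M1 ⊕ M2, XORing with the guessed M1 bytes yields the corresponding M2 bytes: M2 = (c1 ⊕ c2) ⊕ M1.
117 XOR  72 =  61
  8 XOR  84 =  92
170 XOR  84 = 254
116 XOR  80 =  36
101 XOR  47 =  74
 45 XOR  49 =  28
 61 XOR  32 =  29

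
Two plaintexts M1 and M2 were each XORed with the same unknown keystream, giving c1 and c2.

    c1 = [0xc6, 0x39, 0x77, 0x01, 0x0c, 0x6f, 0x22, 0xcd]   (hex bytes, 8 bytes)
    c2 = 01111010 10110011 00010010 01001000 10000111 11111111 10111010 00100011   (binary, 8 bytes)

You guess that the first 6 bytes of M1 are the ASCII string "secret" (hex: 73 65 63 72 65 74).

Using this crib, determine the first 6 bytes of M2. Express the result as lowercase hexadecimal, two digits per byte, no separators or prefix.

cfef063beee4

First, c1 ⊕ c2 = (M1 ⊕ K) ⊕ (M2 ⊕ K) = M1 ⊕ M2, so the key drops out. Then M2 = (M1 ⊕ M2) ⊕ M1 over the first 6 bytes.
byte 0: (c6 XOR 7a) XOR 73 = bc XOR 73 = cf
byte 1: (39 XOR b3) XOR 65 = 8a XOR 65 = ef
byte 2: (77 XOR 12) XOR 63 = 65 XOR 63 = 06
byte 3: (01 XOR 48) XOR 72 = 49 XOR 72 = 3b
byte 4: (0c XOR 87) XOR 65 = 8b XOR 65 = ee
byte 5: (6f XOR ff) XOR 74 = 90 XOR 74 = e4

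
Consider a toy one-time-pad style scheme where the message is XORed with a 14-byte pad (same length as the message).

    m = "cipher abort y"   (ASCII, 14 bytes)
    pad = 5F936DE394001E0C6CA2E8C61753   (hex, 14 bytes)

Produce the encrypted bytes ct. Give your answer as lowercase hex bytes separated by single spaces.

3c fa 1d 8b f1 72 3e 6d 0e cd 9a b2 37 2a

63 XOR 5f = 3c
69 XOR 93 = fa
70 XOR 6d = 1d
68 XOR e3 = 8b
65 XOR 94 = f1
72 XOR 00 = 72
20 XOR 1e = 3e
61 XOR 0c = 6d
62 XOR 6c = 0e
6f XOR a2 = cd
72 XOR e8 = 9a
74 XOR c6 = b2
20 XOR 17 = 37
79 XOR 53 = 2a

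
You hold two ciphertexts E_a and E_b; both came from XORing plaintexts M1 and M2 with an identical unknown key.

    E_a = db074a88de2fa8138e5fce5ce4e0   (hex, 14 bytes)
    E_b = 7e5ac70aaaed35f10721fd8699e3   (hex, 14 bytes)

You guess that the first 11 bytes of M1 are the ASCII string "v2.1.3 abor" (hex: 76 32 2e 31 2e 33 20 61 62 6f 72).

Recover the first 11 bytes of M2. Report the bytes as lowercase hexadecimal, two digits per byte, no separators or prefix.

d36fa3b35af1bd83eb1141

First, E_a ⊕ E_b = (M1 ⊕ K) ⊕ (M2 ⊕ K) = M1 ⊕ M2, so the key drops out. Then M2 = (M1 ⊕ M2) ⊕ M1 over the first 11 bytes.
byte 0: (db xor 7e) xor 76 = a5 xor 76 = d3
byte 1: (07 xor 5a) xor 32 = 5d xor 32 = 6f
byte 2: (4a xor c7) xor 2e = 8d xor 2e = a3
byte 3: (88 xor 0a) xor 31 = 82 xor 31 = b3
byte 4: (de xor aa) xor 2e = 74 xor 2e = 5a
byte 5: (2f xor ed) xor 33 = c2 xor 33 = f1
byte 6: (a8 xor 35) xor 20 = 9d xor 20 = bd
byte 7: (13 xor f1) xor 61 = e2 xor 61 = 83
byte 8: (8e xor 07) xor 62 = 89 xor 62 = eb
byte 9: (5f xor 21) xor 6f = 7e xor 6f = 11
byte 10: (ce xor fd) xor 72 = 33 xor 72 = 41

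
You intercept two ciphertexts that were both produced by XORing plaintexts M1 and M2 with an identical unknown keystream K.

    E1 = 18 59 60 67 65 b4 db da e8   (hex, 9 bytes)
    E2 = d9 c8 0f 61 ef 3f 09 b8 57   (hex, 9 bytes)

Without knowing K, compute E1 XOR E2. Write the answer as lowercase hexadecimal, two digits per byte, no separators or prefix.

E1 ⊕ E2 = (M1 ⊕ K) ⊕ (M2 ⊕ K) = M1 ⊕ M2 — the shared key cancels under XOR.
byte 0: 18 xor d9 = c1
byte 1: 59 xor c8 = 91
byte 2: 60 xor 0f = 6f
byte 3: 67 xor 61 = 06
byte 4: 65 xor ef = 8a
byte 5: b4 xor 3f = 8b
byte 6: db xor 09 = d2
byte 7: da xor b8 = 62
byte 8: e8 xor 57 = bf

c1916f068a8bd262bf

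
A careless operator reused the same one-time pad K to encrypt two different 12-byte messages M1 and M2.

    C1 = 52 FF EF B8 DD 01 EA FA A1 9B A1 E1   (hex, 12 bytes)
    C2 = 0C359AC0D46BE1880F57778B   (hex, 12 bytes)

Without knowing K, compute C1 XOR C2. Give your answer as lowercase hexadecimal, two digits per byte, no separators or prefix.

C1 ⊕ C2 = (M1 ⊕ K) ⊕ (M2 ⊕ K) = M1 ⊕ M2 — the shared key cancels under XOR.
52 ⊕ 0c = 5e
ff ⊕ 35 = ca
ef ⊕ 9a = 75
b8 ⊕ c0 = 78
dd ⊕ d4 = 09
01 ⊕ 6b = 6a
ea ⊕ e1 = 0b
fa ⊕ 88 = 72
a1 ⊕ 0f = ae
9b ⊕ 57 = cc
a1 ⊕ 77 = d6
e1 ⊕ 8b = 6a

5eca7578096a0b72aeccd66a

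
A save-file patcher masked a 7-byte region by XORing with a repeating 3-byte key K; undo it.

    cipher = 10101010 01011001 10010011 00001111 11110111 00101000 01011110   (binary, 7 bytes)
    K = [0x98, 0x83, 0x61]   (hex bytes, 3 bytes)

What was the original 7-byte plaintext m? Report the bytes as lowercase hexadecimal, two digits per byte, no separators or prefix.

32daf2977449c6

The 3-byte key repeats, so the effective keystream is 98 83 61 98 83 61 98.
byte 0: aa ⊕ 98 = 32
byte 1: 59 ⊕ 83 = da
byte 2: 93 ⊕ 61 = f2
byte 3: 0f ⊕ 98 = 97
byte 4: f7 ⊕ 83 = 74
byte 5: 28 ⊕ 61 = 49
byte 6: 5e ⊕ 98 = c6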